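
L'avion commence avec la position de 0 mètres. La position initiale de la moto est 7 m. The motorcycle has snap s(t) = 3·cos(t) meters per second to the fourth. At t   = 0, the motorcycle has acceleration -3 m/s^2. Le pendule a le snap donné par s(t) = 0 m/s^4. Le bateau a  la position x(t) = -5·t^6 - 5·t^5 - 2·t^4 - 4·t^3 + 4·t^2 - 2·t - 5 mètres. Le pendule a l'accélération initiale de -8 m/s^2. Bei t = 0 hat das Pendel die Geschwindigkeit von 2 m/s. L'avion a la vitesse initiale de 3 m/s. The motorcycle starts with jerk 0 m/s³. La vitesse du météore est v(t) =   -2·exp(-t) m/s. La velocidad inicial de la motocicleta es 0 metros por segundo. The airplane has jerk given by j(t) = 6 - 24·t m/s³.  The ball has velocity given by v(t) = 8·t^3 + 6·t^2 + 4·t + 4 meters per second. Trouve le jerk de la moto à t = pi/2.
Nous devons trouver l'intégrale de notre équation du snap s(t) = 3·cos(t) 1 fois. En prenant ∫s(t)dt et en appliquant j(0) = 0, nous trouvons j(t) = 3·sin(t). Nous avons le jerk j(t) = 3·sin(t). En substituant t = pi/2: j(pi/2) = 3.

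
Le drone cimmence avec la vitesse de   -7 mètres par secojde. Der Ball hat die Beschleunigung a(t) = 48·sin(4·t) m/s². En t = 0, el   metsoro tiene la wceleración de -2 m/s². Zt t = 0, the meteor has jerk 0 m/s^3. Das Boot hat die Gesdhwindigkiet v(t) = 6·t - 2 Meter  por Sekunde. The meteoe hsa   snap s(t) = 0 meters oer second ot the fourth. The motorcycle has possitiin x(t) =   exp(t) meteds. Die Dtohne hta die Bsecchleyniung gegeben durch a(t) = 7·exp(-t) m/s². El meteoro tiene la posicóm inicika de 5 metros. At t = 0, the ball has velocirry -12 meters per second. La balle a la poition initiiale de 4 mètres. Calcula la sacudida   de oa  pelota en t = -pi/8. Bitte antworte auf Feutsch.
Wir müssen unsere Gleichung für die Beschleunigung a(t) = 48·sin(4·t) 1-mal ableiten. Mit d/dt von a(t) finden wir j(t) = 192·cos(4·t). Wir haben den Ruck j(t) = 192·cos(4·t). Durch Einsetzen von t = -pi/8: j(-pi/8) = 0.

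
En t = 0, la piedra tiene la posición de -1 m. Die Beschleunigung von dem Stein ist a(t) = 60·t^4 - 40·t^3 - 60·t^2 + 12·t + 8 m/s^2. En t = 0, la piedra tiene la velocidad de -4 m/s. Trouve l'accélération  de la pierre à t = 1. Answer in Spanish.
Tenemos la aceleración a(t) = 60·t^4 - 40·t^3 - 60·t^2 + 12·t + 8. Sustituyendo t = 1: a(1) = -20.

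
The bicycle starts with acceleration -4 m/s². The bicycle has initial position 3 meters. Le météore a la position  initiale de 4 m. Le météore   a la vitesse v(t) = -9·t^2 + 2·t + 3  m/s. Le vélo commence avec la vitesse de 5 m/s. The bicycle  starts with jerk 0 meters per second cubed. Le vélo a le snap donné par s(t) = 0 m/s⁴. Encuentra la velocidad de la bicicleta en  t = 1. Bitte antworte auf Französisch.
Nous devons trouver la primitive de notre équation du snap s(t) = 0 3 fois. En prenant ∫s(t)dt et en appliquant j(0) = 0, nous trouvons j(t) = 0. En intégrant le jerk et en utilisant la condition initiale a(0) = -4, nous obtenons a(t) = -4. En prenant ∫a(t)dt et en appliquant v(0) = 5, nous trouvons v(t) = 5 - 4·t. Nous avons la vitesse v(t) = 5 - 4·t. En substituant t = 1: v(1) = 1.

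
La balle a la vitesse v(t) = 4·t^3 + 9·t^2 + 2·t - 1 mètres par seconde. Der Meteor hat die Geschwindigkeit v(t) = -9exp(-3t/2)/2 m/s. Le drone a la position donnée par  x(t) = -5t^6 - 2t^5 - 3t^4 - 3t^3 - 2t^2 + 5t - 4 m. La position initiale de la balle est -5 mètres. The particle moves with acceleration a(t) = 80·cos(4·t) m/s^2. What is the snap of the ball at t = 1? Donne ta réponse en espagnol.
Partiendo de la velocidad v(t) = 4·t^3 + 9·t^2 + 2·t - 1, tomamos 3 derivadas. Derivando la velocidad, obtenemos la aceleración: a(t) = 12·t^2 + 18·t + 2. Tomando d/dt de a(t), encontramos j(t) = 24·t + 18. La derivada de la sacudida da el snap: s(t) = 24. De la ecuación del snap s(t) = 24, sustituimos t = 1 para obtener s = 24.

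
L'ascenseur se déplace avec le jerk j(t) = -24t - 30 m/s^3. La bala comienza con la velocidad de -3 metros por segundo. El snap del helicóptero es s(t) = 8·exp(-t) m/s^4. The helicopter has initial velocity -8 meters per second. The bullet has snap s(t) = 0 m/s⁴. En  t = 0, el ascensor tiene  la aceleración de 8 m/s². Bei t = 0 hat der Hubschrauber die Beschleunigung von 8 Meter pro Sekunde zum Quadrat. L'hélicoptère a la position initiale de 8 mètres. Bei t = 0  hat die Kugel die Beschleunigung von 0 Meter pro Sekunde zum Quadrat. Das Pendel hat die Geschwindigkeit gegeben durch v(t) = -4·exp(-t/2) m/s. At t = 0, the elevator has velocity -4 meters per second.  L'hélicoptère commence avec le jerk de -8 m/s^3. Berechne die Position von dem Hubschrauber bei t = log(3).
Wir müssen unsere Gleichung für den Snap s(t) = 8·exp(-t) 4-mal integrieren. Durch Integration von dem Snap und Verwendung der Anfangsbedingung j(0) = -8, erhalten wir j(t) = -8·exp(-t). Mit ∫j(t)dt und Anwendung von a(0) = 8, finden wir a(t) = 8·exp(-t). Mit ∫a(t)dt und Anwendung von v(0) = -8, finden wir v(t) = -8·exp(-t). Mit ∫v(t)dt und Anwendung von x(0) = 8, finden wir x(t) = 8·exp(-t). Mit x(t) = 8·exp(-t) und Einsetzen von t = log(3), finden wir x = 8/3.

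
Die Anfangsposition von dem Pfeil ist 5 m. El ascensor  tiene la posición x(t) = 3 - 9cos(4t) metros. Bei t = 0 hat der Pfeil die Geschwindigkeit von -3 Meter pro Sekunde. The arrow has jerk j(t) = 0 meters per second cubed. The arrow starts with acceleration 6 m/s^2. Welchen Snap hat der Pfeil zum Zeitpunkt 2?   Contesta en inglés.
To solve this, we need to take 1 derivative of our jerk equation j(t) = 0. Differentiating jerk, we get snap: s(t) = 0. From the given snap equation s(t) = 0, we substitute t = 2 to get s = 0.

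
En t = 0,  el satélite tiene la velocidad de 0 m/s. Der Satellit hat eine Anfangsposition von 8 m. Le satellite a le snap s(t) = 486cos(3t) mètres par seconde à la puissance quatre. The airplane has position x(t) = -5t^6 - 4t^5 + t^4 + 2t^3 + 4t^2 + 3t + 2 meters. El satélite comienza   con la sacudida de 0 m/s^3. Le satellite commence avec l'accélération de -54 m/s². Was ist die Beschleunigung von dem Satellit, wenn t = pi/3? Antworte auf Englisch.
To solve this, we need to take 2 integrals of our snap equation s(t) = 486·cos(3·t). Taking ∫s(t)dt and applying j(0) = 0, we find j(t) = 162·sin(3·t). Taking ∫j(t)dt and applying a(0) = -54, we find a(t) = -54·cos(3·t). From the given acceleration equation a(t) = -54·cos(3·t), we substitute t = pi/3 to get a = 54.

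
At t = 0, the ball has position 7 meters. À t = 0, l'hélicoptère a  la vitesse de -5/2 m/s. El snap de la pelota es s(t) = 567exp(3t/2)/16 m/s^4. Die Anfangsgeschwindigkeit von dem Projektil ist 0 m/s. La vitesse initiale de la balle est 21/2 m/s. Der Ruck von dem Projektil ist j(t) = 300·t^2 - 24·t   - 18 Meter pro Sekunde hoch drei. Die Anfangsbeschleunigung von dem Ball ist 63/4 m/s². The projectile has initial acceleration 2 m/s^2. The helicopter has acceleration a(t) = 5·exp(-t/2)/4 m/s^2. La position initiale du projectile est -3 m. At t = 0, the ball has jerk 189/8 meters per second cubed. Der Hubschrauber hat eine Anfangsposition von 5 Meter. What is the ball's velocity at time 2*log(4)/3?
To solve this, we need to take 3 integrals of our snap equation s(t) = 567·exp(3·t/2)/16. Taking ∫s(t)dt and applying j(0) = 189/8, we find j(t) = 189·exp(3·t/2)/8. Taking ∫j(t)dt and applying a(0) = 63/4, we find a(t) = 63·exp(3·t/2)/4. Finding the antiderivative of a(t) and using v(0) = 21/2: v(t) = 21·exp(3·t/2)/2. From the given velocity equation v(t) = 21·exp(3·t/2)/2, we substitute t = 2*log(4)/3 to get v = 42.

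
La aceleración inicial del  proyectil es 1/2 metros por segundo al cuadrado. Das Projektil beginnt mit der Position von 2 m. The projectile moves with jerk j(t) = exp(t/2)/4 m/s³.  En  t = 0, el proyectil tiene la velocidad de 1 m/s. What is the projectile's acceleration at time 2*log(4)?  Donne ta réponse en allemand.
Um dies zu lösen, müssen wir 1 Integral unserer Gleichung für den Ruck j(t) = exp(t/2)/4 finden. Die Stammfunktion von dem Ruck, mit a(0) = 1/2, ergibt die Beschleunigung: a(t) = exp(t/2)/2. Mit a(t) = exp(t/2)/2 und Einsetzen von t = 2*log(4), finden wir a = 2.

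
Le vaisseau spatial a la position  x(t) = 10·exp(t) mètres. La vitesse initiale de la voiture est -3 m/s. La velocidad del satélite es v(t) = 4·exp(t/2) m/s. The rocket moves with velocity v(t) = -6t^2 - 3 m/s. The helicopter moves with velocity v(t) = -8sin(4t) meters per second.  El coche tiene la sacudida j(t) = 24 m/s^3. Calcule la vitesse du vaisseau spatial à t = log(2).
Pour résoudre ceci, nous devons prendre 1 dérivée de notre équation de la position x(t) = 10·exp(t). La dérivée de la position donne la vitesse: v(t) = 10·exp(t). De l'équation de la vitesse v(t) = 10·exp(t), nous substituons t = log(2) pour obtenir v = 20.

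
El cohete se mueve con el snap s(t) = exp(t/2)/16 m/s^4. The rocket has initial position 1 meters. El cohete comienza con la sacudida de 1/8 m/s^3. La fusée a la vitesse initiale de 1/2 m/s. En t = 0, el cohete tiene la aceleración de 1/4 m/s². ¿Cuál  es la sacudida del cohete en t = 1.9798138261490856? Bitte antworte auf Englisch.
We need to integrate our snap equation s(t) = exp(t/2)/16 1 time. Finding the antiderivative of s(t) and using j(0) = 1/8: j(t) = exp(t/2)/8. From the given jerk equation j(t) = exp(t/2)/8, we substitute t = 1.9798138261490856 to get j = 0.336372995658274.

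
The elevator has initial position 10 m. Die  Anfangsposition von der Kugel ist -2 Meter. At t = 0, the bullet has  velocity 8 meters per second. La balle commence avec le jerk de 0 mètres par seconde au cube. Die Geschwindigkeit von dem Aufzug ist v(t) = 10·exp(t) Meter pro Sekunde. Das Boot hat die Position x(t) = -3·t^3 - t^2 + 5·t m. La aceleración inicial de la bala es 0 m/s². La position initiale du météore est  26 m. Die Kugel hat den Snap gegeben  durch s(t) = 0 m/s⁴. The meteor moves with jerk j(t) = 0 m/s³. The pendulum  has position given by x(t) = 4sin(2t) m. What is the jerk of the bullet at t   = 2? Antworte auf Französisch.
En partant du snap s(t) = 0, nous prenons 1 primitive. La primitive du snap est le jerk. En utilisant j(0) = 0, nous obtenons j(t) = 0. De l'équation du jerk j(t) = 0, nous substituons t = 2 pour obtenir j = 0.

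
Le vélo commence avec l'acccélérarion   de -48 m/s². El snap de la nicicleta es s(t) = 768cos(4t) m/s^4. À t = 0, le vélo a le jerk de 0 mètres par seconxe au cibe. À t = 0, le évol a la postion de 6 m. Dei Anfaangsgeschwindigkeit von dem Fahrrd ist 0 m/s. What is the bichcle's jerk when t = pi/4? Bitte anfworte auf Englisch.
To find the answer, we compute 1 antiderivative of s(t) = 768·cos(4·t). The integral of snap, with j(0) = 0, gives jerk: j(t) = 192·sin(4·t). We have jerk j(t) = 192·sin(4·t). Substituting t = pi/4: j(pi/4) = 0.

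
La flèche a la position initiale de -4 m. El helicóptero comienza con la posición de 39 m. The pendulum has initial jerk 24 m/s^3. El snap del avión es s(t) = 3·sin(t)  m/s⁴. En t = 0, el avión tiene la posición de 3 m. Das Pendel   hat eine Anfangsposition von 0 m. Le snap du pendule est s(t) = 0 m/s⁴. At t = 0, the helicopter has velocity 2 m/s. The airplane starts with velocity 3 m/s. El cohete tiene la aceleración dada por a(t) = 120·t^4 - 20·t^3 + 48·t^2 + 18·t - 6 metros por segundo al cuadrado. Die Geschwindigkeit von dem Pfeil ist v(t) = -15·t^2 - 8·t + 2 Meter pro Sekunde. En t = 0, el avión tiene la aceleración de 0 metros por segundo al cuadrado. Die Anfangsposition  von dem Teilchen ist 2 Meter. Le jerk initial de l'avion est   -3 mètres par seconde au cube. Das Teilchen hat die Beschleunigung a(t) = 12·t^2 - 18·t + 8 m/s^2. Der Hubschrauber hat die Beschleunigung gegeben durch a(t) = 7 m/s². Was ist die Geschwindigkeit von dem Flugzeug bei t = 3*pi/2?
Wir müssen das Integral unserer Gleichung für den Snap s(t) = 3·sin(t) 3-mal finden. Mit ∫s(t)dt und Anwendung von j(0) = -3, finden wir j(t) = -3·cos(t). Die Stammfunktion von dem Ruck ist die Beschleunigung. Mit a(0) = 0 erhalten wir a(t) = -3·sin(t). Die Stammfunktion von der Beschleunigung, mit v(0) = 3, ergibt die Geschwindigkeit: v(t) = 3·cos(t). Aus der Gleichung für die Geschwindigkeit v(t) = 3·cos(t), setzen wir t = 3*pi/2 ein und erhalten v = 0.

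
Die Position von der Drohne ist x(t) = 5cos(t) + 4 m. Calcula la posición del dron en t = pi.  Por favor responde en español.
Usando x(t) = 5·cos(t) + 4 y sustituyendo t = pi, encontramos x = -1.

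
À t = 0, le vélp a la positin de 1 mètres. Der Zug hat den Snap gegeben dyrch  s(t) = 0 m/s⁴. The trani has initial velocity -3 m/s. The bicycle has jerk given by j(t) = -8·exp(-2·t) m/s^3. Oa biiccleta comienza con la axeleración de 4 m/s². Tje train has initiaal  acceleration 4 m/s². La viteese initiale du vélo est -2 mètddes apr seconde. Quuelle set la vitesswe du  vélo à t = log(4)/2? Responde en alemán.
Um dies zu lösen, müssen wir 2 Integrale unserer Gleichung für den Ruck j(t) = -8·exp(-2·t) finden. Mit ∫j(t)dt und Anwendung von a(0) = 4, finden wir a(t) = 4·exp(-2·t). Durch Integration von der Beschleunigung und Verwendung der Anfangsbedingung v(0) = -2, erhalten wir v(t) = -2·exp(-2·t). Aus der Gleichung für die Geschwindigkeit v(t) = -2·exp(-2·t), setzen wir t = log(4)/2 ein und erhalten v = -1/2.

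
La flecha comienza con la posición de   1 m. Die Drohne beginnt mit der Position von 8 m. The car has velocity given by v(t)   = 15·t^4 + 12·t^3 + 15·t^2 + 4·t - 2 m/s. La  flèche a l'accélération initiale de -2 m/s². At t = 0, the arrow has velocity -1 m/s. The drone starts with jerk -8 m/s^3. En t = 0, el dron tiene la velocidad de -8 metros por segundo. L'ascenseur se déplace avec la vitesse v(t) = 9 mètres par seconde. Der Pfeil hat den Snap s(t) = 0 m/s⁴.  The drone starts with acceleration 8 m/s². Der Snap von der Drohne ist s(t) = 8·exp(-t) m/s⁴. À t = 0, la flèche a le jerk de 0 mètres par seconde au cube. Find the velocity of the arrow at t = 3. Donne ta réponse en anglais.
Starting from snap s(t) = 0, we take 3 antiderivatives. Finding the integral of s(t) and using j(0) = 0: j(t) = 0. The integral of jerk, with a(0) = -2, gives acceleration: a(t) = -2. Taking ∫a(t)dt and applying v(0) = -1, we find v(t) = -2·t - 1. We have velocity v(t) = -2·t - 1. Substituting t = 3: v(3) = -7.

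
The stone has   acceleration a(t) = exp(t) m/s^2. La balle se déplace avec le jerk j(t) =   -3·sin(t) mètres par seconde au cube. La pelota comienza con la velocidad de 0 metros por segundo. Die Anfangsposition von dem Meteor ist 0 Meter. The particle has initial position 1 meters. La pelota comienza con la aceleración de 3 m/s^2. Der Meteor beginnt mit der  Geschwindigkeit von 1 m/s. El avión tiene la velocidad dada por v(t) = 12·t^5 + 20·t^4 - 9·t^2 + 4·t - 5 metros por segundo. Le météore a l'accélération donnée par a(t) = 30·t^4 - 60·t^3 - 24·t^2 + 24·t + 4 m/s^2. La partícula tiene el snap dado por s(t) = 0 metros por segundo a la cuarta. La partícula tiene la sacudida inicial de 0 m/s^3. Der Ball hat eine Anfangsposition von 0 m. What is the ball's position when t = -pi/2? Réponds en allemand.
Ausgehend von dem Ruck j(t) = -3·sin(t), nehmen wir 3 Stammfunktionen. Das Integral von dem Ruck ist die Beschleunigung. Mit a(0) = 3 erhalten wir a(t) = 3·cos(t). Die Stammfunktion von der Beschleunigung ist die Geschwindigkeit. Mit v(0) = 0 erhalten wir v(t) = 3·sin(t). Durch Integration von der Geschwindigkeit und Verwendung der Anfangsbedingung x(0) = 0, erhalten wir x(t) = 3 - 3·cos(t). Mit x(t) = 3 - 3·cos(t) und Einsetzen von t = -pi/2, finden wir x = 3.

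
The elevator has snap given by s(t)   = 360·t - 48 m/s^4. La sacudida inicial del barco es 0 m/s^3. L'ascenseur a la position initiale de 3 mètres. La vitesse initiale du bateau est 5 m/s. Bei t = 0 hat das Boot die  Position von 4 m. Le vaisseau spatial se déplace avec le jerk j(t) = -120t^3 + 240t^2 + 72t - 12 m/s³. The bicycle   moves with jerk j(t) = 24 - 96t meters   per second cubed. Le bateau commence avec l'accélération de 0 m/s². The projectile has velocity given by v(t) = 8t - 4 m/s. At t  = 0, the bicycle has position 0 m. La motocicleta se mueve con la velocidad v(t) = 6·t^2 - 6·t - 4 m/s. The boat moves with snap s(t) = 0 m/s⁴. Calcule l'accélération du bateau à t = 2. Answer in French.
Pour résoudre ceci, nous devons prendre 2 intégrales de notre équation du snap s(t) = 0. L'intégrale du snap est le jerk. En utilisant j(0) = 0, nous obtenons j(t) = 0. En intégrant le jerk et en utilisant la condition initiale a(0) = 0, nous obtenons a(t) = 0. Nous avons l'accélération a(t) = 0. En substituant t = 2: a(2) = 0.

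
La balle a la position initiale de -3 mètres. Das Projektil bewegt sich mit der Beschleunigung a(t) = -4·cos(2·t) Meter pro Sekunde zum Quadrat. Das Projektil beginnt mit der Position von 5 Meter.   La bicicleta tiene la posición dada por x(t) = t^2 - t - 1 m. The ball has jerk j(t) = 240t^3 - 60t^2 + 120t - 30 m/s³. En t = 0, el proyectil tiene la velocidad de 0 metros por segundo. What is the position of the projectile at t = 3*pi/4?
We need to integrate our acceleration equation a(t) = -4·cos(2·t) 2 times. The integral of acceleration is velocity. Using v(0) = 0, we get v(t) = -2·sin(2·t). Finding the integral of v(t) and using x(0) = 5: x(t) = cos(2·t) + 4. From the given position equation x(t) = cos(2·t) + 4, we substitute t = 3*pi/4 to get x = 4.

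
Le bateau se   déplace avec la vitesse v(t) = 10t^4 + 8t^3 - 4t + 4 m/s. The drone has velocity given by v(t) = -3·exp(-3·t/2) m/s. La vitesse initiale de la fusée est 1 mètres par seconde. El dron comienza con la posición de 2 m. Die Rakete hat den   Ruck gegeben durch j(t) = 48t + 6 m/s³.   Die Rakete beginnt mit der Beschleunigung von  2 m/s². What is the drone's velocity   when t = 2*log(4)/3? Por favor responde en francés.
En utilisant v(t) = -3·exp(-3·t/2) et en substituant t = 2*log(4)/3, nous trouvons v = -3/4.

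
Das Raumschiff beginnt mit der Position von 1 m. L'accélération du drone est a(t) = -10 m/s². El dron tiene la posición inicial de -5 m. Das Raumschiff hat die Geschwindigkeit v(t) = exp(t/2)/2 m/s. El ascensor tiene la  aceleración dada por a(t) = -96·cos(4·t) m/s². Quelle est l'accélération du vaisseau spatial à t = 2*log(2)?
En partant de la vitesse v(t) = exp(t/2)/2, nous prenons 1 dérivée. En prenant d/dt de v(t), nous trouvons a(t) = exp(t/2)/4. De l'équation de l'accélération a(t) = exp(t/2)/4, nous substituons t = 2*log(2) pour obtenir a = 1/2.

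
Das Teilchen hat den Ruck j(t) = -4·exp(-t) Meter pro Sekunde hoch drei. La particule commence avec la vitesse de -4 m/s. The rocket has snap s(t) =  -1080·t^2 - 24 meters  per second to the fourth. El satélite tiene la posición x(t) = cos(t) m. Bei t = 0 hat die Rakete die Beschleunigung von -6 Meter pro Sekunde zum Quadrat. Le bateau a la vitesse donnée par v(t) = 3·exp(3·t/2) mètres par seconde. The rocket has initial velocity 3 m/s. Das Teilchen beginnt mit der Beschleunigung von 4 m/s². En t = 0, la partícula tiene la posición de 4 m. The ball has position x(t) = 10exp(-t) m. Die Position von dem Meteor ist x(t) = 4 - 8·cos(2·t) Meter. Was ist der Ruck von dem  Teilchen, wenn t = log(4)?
Mit j(t) = -4·exp(-t) und Einsetzen von t = log(4), finden wir j = -1.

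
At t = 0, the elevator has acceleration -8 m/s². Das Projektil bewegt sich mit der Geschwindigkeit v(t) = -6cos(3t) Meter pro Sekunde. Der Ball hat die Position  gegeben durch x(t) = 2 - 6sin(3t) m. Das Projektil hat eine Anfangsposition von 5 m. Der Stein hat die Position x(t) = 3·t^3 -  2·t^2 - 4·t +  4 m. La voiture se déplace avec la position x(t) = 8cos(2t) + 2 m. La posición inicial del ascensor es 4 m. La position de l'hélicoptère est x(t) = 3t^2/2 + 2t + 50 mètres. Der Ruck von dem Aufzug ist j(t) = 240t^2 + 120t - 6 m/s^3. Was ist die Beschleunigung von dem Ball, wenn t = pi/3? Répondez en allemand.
Um dies zu lösen, müssen wir 2 Ableitungen unserer Gleichung für die Position x(t) = 2 - 6·sin(3·t) nehmen. Mit d/dt von x(t) finden wir v(t) = -18·cos(3·t). Die Ableitung von der Geschwindigkeit ergibt die Beschleunigung: a(t) = 54·sin(3·t). Aus der Gleichung für die Beschleunigung a(t) = 54·sin(3·t), setzen wir t = pi/3 ein und erhalten a = 0.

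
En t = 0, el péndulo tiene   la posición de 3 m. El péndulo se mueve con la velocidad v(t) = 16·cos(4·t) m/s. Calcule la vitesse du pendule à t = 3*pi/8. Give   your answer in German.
Wir haben die Geschwindigkeit v(t) = 16·cos(4·t). Durch Einsetzen von t = 3*pi/8: v(3*pi/8) = 0.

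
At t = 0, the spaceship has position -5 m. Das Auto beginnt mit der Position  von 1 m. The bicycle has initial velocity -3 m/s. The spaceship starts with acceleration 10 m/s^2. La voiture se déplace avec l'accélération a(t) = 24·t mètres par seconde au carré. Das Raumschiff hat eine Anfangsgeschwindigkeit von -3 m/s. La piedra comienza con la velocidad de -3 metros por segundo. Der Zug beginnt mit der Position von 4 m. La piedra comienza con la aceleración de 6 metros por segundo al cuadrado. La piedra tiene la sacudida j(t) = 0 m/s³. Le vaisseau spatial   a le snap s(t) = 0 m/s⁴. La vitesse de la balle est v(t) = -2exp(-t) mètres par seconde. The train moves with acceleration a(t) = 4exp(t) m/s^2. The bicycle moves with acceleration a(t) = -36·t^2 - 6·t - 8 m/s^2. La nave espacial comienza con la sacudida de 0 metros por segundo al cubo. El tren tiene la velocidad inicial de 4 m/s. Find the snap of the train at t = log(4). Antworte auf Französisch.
Nous devons dériver notre équation de l'accélération a(t) = 4·exp(t) 2 fois. En prenant d/dt de a(t), nous trouvons j(t) = 4·exp(t). La dérivée du jerk donne le snap: s(t) = 4·exp(t). De l'équation du snap s(t) = 4·exp(t), nous substituons t = log(4) pour obtenir s = 16.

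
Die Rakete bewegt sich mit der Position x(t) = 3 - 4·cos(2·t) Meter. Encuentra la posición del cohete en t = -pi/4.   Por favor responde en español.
Tenemos la posición x(t) = 3 - 4·cos(2·t). Sustituyendo t = -pi/4: x(-pi/4) = 3.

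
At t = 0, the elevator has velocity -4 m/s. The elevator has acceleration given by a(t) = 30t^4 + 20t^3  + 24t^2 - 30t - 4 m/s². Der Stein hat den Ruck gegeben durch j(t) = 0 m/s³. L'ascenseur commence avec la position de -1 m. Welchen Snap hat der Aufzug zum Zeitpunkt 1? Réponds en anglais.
To solve this, we need to take 2 derivatives of our acceleration equation a(t) = 30·t^4 + 20·t^3 + 24·t^2 - 30·t - 4. Taking d/dt of a(t), we find j(t) = 120·t^3 + 60·t^2 + 48·t - 30. Differentiating jerk, we get snap: s(t) = 360·t^2 + 120·t + 48. Using s(t) = 360·t^2 + 120·t + 48 and substituting t = 1, we find s = 528.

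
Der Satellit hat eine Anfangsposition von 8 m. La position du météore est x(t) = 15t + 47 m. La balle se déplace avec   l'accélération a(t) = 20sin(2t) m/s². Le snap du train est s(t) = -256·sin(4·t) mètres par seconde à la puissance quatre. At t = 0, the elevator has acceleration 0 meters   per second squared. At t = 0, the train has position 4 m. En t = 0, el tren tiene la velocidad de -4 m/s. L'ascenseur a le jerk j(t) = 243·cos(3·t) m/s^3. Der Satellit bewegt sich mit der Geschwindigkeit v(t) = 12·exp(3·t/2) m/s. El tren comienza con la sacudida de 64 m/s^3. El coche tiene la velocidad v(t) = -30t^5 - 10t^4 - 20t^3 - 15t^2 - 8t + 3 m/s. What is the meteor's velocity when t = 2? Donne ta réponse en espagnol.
Para resolver esto, necesitamos tomar 1 derivada de nuestra ecuación de la posición x(t) = 15·t + 47. Derivando la posición, obtenemos la velocidad: v(t) = 15. Tenemos la velocidad v(t) = 15. Sustituyendo t = 2: v(2) = 15.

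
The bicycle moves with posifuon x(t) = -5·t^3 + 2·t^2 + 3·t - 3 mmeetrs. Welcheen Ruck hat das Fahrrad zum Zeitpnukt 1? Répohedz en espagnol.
Para resolver esto, necesitamos tomar 3 derivadas de nuestra ecuación de la posición x(t) = -5·t^3 + 2·t^2 + 3·t - 3. La derivada de la posición da la velocidad: v(t) = -15·t^2 + 4·t + 3. La derivada de la velocidad da la aceleración: a(t) = 4 - 30·t. Derivando la aceleración, obtenemos la sacudida: j(t) = -30. Tenemos la sacudida j(t) = -30. Sustituyendo t = 1: j(1) = -30.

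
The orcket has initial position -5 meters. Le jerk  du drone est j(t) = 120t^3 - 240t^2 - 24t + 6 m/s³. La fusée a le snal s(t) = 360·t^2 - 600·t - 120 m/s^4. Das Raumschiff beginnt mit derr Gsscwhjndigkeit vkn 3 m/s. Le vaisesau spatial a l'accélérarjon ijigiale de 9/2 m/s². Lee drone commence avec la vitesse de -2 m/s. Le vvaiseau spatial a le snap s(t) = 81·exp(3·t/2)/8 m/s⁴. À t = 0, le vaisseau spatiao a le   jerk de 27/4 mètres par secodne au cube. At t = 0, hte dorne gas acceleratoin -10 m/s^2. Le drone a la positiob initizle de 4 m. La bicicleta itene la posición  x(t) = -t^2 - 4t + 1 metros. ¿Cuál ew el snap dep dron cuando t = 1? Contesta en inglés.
To solve this, we need to take 1 derivative of our jerk equation j(t) = 120·t^3 - 240·t^2 - 24·t + 6. Taking d/dt of j(t), we find s(t) = 360·t^2 - 480·t - 24. We have snap s(t) = 360·t^2 - 480·t - 24. Substituting t = 1: s(1) = -144.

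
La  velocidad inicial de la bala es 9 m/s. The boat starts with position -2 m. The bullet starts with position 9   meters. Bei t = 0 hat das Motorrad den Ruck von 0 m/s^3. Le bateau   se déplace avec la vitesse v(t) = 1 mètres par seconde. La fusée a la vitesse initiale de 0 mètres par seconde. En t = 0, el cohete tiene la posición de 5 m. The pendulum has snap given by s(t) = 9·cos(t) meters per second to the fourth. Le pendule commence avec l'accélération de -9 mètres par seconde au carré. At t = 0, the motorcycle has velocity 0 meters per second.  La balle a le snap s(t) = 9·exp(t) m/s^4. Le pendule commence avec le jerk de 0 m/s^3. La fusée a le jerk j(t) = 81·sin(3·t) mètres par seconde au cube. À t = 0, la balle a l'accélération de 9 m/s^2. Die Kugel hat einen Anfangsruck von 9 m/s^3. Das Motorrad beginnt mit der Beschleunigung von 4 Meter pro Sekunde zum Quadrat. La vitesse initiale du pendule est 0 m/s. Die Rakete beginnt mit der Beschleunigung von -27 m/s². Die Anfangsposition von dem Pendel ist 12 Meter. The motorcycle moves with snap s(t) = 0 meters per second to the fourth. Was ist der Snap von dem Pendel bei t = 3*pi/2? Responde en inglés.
From the given snap equation s(t) = 9·cos(t), we substitute t = 3*pi/2 to get s = 0.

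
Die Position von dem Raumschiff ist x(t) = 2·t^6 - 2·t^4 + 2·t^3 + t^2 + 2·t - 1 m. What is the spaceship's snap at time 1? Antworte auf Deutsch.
Ausgehend von der Position x(t) = 2·t^6 - 2·t^4 + 2·t^3 + t^2 + 2·t - 1, nehmen wir 4 Ableitungen. Die Ableitung von der Position ergibt die Geschwindigkeit: v(t) = 12·t^5 - 8·t^3 + 6·t^2 + 2·t + 2. Durch Ableiten von der Geschwindigkeit erhalten wir die Beschleunigung: a(t) = 60·t^4 - 24·t^2 + 12·t + 2. Durch Ableiten von der Beschleunigung erhalten wir den Ruck: j(t) = 240·t^3 - 48·t + 12. Die Ableitung von dem Ruck ergibt den Snap: s(t) = 720·t^2 - 48. Aus der Gleichung für den Snap s(t) = 720·t^2 - 48, setzen wir t = 1 ein und erhalten s = 672.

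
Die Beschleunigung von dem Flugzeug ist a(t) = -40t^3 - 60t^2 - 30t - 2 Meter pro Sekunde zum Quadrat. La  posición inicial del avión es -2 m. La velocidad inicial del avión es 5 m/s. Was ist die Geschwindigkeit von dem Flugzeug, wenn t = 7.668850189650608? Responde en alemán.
Um dies zu lösen, müssen wir 1 Stammfunktion unserer Gleichung für die Beschleunigung a(t) = -40·t^3 - 60·t^2 - 30·t - 2 finden. Die Stammfunktion von der Beschleunigung, mit v(0) = 5, ergibt die Geschwindigkeit: v(t) = -10·t^4 - 20·t^3 - 15·t^2 - 2·t + 5. Wir haben die Geschwindigkeit v(t) = -10·t^4 - 20·t^3 - 15·t^2 - 2·t + 5. Durch Einsetzen von t = 7.668850189650608: v(7.668850189650608) = -44500.4488211659.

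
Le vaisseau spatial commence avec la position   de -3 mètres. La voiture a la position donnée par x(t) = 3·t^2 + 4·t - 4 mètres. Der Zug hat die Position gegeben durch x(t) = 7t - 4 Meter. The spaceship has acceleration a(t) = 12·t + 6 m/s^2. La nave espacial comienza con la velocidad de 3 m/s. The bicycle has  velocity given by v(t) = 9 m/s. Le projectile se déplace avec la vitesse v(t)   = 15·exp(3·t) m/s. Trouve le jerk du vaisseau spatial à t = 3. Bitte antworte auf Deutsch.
Um dies zu lösen, müssen wir 1 Ableitung unserer Gleichung für die Beschleunigung a(t) = 12·t + 6 nehmen. Mit d/dt von a(t) finden wir j(t) = 12. Wir haben den Ruck j(t) = 12. Durch Einsetzen von t = 3: j(3) = 12.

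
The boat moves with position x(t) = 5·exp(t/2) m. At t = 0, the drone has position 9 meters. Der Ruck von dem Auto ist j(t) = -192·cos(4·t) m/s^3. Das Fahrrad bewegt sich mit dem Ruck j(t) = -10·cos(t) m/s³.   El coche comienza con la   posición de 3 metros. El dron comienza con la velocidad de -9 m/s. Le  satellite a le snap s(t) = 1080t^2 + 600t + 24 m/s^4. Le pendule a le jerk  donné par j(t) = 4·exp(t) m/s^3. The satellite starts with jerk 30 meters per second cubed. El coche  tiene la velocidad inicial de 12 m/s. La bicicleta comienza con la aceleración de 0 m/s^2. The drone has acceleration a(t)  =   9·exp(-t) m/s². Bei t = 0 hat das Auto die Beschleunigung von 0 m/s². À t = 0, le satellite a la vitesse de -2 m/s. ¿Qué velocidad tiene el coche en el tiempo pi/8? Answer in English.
To solve this, we need to take 2 integrals of our jerk equation j(t) = -192·cos(4·t). Finding the integral of j(t) and using a(0) = 0: a(t) = -48·sin(4·t). The antiderivative of acceleration is velocity. Using v(0) = 12, we get v(t) = 12·cos(4·t). From the given velocity equation v(t) = 12·cos(4·t), we substitute t = pi/8 to get v = 0.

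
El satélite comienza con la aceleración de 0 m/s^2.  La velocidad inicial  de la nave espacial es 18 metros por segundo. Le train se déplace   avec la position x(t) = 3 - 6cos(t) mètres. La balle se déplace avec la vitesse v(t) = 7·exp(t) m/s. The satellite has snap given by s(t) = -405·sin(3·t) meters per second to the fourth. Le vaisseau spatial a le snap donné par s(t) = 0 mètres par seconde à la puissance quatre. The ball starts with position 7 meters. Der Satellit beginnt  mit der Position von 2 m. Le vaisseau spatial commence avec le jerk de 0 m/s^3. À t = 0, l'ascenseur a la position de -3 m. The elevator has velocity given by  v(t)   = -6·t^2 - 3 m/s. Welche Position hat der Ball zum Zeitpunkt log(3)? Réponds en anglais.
To solve this, we need to take 1 antiderivative of our velocity equation v(t) = 7·exp(t). Finding the antiderivative of v(t) and using x(0) = 7: x(t) = 7·exp(t). From the given position equation x(t) = 7·exp(t), we substitute t = log(3) to get x = 21.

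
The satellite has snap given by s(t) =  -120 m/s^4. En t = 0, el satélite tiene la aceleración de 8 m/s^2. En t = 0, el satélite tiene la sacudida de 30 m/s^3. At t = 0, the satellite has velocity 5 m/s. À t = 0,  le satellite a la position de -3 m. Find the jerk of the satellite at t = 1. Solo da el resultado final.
At t = 1, j = -90.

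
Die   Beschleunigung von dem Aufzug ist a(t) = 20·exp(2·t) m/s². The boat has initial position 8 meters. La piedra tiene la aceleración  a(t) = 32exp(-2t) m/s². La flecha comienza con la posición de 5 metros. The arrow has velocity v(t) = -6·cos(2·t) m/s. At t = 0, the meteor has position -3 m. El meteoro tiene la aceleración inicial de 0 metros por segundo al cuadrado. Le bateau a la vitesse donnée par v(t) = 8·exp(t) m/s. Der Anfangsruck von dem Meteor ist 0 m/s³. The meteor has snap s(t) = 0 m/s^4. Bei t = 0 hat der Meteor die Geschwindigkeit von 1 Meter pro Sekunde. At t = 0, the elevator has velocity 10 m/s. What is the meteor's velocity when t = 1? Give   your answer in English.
We must find the antiderivative of our snap equation s(t) = 0 3 times. Taking ∫s(t)dt and applying j(0) = 0, we find j(t) = 0. Integrating jerk and using the initial condition a(0) = 0, we get a(t) = 0. The antiderivative of acceleration, with v(0) = 1, gives velocity: v(t) = 1. We have velocity v(t) = 1. Substituting t = 1: v(1) = 1.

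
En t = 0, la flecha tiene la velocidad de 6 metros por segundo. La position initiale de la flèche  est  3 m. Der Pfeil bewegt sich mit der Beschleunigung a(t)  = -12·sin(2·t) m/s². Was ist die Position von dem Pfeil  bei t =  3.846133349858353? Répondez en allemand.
Wir müssen das Integral unserer Gleichung für die Beschleunigung a(t) = -12·sin(2·t) 2-mal finden. Die Stammfunktion von der Beschleunigung, mit v(0) = 6, ergibt die Geschwindigkeit: v(t) = 6·cos(2·t). Mit ∫v(t)dt und Anwendung von x(0) = 3, finden wir x(t) = 3·sin(2·t) + 3. Wir haben die Position x(t) = 3·sin(2·t) + 3. Durch Einsetzen von t = 3.846133349858353: x(3.846133349858353) = 5.96085783462605.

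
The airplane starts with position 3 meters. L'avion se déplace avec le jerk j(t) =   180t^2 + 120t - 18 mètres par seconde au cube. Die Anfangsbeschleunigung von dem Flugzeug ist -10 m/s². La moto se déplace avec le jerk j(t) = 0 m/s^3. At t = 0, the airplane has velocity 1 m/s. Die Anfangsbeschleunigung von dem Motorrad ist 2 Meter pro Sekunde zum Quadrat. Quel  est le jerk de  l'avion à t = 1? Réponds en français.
Nous avons le jerk j(t) = 180·t^2 + 120·t - 18. En substituant t = 1: j(1) = 282.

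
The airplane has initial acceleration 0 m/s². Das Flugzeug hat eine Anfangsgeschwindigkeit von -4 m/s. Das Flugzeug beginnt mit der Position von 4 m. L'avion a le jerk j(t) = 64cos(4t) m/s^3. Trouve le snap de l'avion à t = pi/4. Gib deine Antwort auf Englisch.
To solve this, we need to take 1 derivative of our jerk equation j(t) = 64·cos(4·t). Differentiating jerk, we get snap: s(t) = -256·sin(4·t). We have snap s(t) = -256·sin(4·t). Substituting t = pi/4: s(pi/4) = 0.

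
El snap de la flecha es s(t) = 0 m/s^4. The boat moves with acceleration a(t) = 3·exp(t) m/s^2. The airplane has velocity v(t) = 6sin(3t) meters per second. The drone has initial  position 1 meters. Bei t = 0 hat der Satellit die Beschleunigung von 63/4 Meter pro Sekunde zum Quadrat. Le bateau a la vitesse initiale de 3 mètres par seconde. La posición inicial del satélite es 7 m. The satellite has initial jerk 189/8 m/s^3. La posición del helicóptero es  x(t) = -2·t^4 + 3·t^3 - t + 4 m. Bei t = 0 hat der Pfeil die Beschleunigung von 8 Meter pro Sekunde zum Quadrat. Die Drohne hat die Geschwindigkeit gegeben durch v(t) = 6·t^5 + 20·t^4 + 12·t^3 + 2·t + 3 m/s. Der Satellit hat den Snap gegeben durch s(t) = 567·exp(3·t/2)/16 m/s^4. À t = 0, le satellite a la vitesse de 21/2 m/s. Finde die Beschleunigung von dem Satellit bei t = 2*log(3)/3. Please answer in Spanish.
Para resolver esto, necesitamos tomar 2 antiderivadas de nuestra ecuación del snap s(t) = 567·exp(3·t/2)/16. Tomando ∫s(t)dt y aplicando j(0) = 189/8, encontramos j(t) = 189·exp(3·t/2)/8. Integrando la sacudida y usando la condición inicial a(0) = 63/4, obtenemos a(t) = 63·exp(3·t/2)/4. De la ecuación de la aceleración a(t) = 63·exp(3·t/2)/4, sustituimos t = 2*log(3)/3 para obtener a = 189/4.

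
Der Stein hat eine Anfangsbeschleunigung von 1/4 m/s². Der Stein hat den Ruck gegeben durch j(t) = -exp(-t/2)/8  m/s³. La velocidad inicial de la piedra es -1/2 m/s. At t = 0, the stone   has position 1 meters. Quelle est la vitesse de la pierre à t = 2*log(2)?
En partant du jerk j(t) = -exp(-t/2)/8, nous prenons 2 primitives. En prenant ∫j(t)dt et en appliquant a(0) = 1/4, nous trouvons a(t) = exp(-t/2)/4. En prenant ∫a(t)dt et en appliquant v(0) = -1/2, nous trouvons v(t) = -exp(-t/2)/2. De l'équation de la vitesse v(t) = -exp(-t/2)/2, nous substituons t = 2*log(2) pour obtenir v = -1/4.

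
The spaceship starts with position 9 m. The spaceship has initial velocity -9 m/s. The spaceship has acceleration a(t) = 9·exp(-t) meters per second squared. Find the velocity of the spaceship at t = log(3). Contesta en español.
Necesitamos integrar nuestra ecuación de la aceleración a(t) = 9·exp(-t) 1 vez. Tomando ∫a(t)dt y aplicando v(0) = -9, encontramos v(t) = -9·exp(-t). Tenemos la velocidad v(t) = -9·exp(-t). Sustituyendo t = log(3): v(log(3)) = -3.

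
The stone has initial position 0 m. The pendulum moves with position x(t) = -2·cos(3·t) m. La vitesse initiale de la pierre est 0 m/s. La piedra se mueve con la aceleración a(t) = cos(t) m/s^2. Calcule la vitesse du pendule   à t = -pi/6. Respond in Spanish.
Debemos derivar nuestra ecuación de la posición x(t) = -2·cos(3·t) 1 vez. Derivando la posición, obtenemos la velocidad: v(t) = 6·sin(3·t). Tenemos la velocidad v(t) = 6·sin(3·t). Sustituyendo t = -pi/6: v(-pi/6) = -6.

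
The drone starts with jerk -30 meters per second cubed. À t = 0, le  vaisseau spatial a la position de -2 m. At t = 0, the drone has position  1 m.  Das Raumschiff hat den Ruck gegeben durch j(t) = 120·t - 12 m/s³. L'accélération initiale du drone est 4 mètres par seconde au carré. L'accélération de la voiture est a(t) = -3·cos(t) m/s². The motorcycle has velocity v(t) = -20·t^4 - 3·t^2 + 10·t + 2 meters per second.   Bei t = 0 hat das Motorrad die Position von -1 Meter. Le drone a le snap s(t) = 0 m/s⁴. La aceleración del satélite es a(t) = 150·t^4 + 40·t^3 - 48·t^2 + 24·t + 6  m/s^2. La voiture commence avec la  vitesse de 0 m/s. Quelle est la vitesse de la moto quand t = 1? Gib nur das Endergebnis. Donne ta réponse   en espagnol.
La respuesta es -11.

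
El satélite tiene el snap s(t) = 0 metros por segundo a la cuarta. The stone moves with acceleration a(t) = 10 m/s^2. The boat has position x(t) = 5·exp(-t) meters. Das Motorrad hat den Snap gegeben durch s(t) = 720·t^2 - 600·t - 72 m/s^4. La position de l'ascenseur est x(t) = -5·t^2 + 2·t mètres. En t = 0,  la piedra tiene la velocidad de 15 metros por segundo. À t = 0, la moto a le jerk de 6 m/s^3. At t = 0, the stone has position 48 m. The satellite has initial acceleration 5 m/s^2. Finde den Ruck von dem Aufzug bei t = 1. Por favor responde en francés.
En partant de la position x(t) = -5·t^2 + 2·t, nous prenons 3 dérivées. La dérivée de la position donne la vitesse: v(t) = 2 - 10·t. En prenant d/dt de v(t), nous trouvons a(t) = -10. En prenant d/dt de a(t), nous trouvons j(t) = 0. De l'équation du jerk j(t) = 0, nous substituons t = 1 pour obtenir j = 0.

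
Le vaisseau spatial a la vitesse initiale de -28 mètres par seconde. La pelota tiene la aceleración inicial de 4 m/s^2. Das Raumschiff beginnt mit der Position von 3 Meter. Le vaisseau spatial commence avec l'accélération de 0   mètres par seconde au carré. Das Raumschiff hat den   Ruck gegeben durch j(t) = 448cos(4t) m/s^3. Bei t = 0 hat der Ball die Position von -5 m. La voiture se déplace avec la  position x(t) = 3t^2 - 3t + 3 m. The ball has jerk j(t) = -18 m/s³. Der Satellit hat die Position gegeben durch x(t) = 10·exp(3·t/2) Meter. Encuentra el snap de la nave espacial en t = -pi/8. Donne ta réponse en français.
Nous devons dériver notre équation du jerk j(t) = 448·cos(4·t) 1 fois. En prenant d/dt de j(t), nous trouvons s(t) = -1792·sin(4·t). De l'équation du snap s(t) = -1792·sin(4·t), nous substituons t = -pi/8 pour obtenir s = 1792.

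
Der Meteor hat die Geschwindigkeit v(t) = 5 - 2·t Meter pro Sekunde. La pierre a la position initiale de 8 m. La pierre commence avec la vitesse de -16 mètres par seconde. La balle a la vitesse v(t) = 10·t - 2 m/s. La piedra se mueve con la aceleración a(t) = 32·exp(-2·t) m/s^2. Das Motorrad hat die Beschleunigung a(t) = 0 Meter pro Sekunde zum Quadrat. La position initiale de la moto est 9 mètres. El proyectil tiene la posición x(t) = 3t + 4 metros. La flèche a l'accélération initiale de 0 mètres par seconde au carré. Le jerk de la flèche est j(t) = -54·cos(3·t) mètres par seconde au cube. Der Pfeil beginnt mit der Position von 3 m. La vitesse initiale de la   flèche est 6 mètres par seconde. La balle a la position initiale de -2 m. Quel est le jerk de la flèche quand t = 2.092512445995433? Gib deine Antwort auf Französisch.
Nous avons le jerk j(t) = -54·cos(3·t). En substituant t = 2.092512445995433: j(2.092512445995433) = -53.9991387142773.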